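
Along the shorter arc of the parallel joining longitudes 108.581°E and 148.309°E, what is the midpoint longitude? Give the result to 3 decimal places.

Signed shortest Δλ from +108.581° to +148.309° is +39.728°.
Midpoint longitude = +108.581° + (+39.728°)/2 = +108.581° + 19.864° = +128.445°.

128.445°E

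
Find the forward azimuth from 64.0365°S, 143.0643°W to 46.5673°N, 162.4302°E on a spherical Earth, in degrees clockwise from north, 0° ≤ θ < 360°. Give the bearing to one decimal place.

320.4°

Δλ = 162.4302 − -143.0643 = 305.4945°; wrapped into (−180°, 180°]: -54.5055°.
θ = atan2( sin Δλ · cos φ₂ , cos φ₁ · sin φ₂ − sin φ₁ · cos φ₂ · cos Δλ )
  = atan2(-0.55974, 0.67681) = -39.592° → normalised to [0°, 360°): 320.408°.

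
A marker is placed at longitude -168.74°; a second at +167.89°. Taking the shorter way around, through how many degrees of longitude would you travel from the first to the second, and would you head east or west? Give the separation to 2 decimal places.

Raw difference: 167.89 − -168.74 = 336.63°.
Normalise into (−180°, 180°]: 336.63° − 360° = -23.37°.
Negative ⇒ the second point lies to the west; separation 23.37°.

23.37° west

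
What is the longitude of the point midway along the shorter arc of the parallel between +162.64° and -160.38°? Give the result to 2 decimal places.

-178.87°

Signed shortest Δλ from +162.64° to -160.38° is +36.98°.
Midpoint longitude = +162.64° + (+36.98°)/2 = +162.64° + 18.49° = +181.13°.
Normalise into (−180°, 180°]: -178.87°.
(The naïve average (+162.64 + -160.38)/2 = 1.13° is on the wrong side of the globe.)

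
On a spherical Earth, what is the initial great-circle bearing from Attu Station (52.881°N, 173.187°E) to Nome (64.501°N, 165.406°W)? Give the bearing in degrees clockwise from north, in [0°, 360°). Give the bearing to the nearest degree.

35°

Δλ = -165.406 − 173.187 = -338.593°; wrapped into (−180°, 180°]: 21.407°.
θ = atan2( sin Δλ · cos φ₂ , cos φ₁ · sin φ₂ − sin φ₁ · cos φ₂ · cos Δλ )
  = atan2(0.15713, 0.22510) = 34.916° → normalised to [0°, 360°): 34.916°.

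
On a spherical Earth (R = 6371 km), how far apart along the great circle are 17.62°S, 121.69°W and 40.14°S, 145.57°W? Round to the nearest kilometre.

Δλ = -145.57 − -121.69 = -23.88°.
Δφ = -40.14 − -17.62 = -22.52°.
a = sin²(Δφ/2) + cos φ₁ · cos φ₂ · sin²(Δλ/2) = 0.069313.
c = 2·atan2(√a, √(1−a)) = 0.53283 rad → d = 6371·c ≈ 3394.65 km.

3395 km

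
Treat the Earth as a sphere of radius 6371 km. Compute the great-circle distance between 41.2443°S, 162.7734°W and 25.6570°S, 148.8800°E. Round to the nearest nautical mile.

2559 nmi

Δλ = 148.8800 − -162.7734 = 311.6534°; wrapped into (−180°, 180°]: -48.3466°.
Δφ = -25.6570 − -41.2443 = 15.5873°.
a = sin²(Δφ/2) + cos φ₁ · cos φ₂ · sin²(Δλ/2) = 0.132043.
c = 2·atan2(√a, √(1−a)) = 0.74378 rad → d = 6371·c ≈ 4738.63 km ≈ 2558.65 nmi.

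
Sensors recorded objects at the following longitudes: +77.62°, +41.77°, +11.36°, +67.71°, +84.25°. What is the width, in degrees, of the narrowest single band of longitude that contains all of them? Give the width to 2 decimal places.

72.89°

Sort the longitudes: +11.36°, +41.77°, +67.71°, +77.62°, +84.25°.
Eastward gaps between consecutive values (wrapping around): 30.41°, 25.94°, 9.91°, 6.63°, 287.11°.
Largest gap = 287.11° ⇒ minimal covering band is its complement: 360° − 287.11° = 72.89°.
Band runs from +11.36° eastward to +84.25°.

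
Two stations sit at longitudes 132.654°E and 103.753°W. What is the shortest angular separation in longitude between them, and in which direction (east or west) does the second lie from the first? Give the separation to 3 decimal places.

123.593° east

Raw difference: -103.753 − 132.654 = -236.407°.
Normalise into (−180°, 180°]: -236.407° + 360° = 123.593°.
Positive ⇒ the second point lies to the east; separation 123.593°.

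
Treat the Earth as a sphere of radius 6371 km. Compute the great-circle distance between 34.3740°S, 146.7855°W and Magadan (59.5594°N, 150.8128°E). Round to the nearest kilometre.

Δλ = 150.8128 − -146.7855 = 297.5983°; wrapped into (−180°, 180°]: -62.4017°.
Δφ = 59.5594 − -34.3740 = 93.9334°.
a = sin²(Δφ/2) + cos φ₁ · cos φ₂ · sin²(Δλ/2) = 0.646520.
c = 2·atan2(√a, √(1−a)) = 1.86820 rad → d = 6371·c ≈ 11902.32 km.

11902 km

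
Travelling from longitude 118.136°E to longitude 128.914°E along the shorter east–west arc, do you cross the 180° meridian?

No

Signed shortest Δλ = ((128.914 − 118.136 + 180) mod 360) − 180 = 10.778°.
Going east by 10.778° from +118.136° reaches +128.914° without touching 180°.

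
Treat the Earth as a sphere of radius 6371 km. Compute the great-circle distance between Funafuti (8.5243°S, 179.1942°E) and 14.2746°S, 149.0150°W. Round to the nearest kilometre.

3520 km

Δλ = -149.0150 − 179.1942 = -328.2092°; wrapped into (−180°, 180°]: 31.7908°.
Δφ = -14.2746 − -8.5243 = -5.7503°.
a = sin²(Δφ/2) + cos φ₁ · cos φ₂ · sin²(Δλ/2) = 0.074408.
c = 2·atan2(√a, √(1−a)) = 0.55256 rad → d = 6371·c ≈ 3520.36 km.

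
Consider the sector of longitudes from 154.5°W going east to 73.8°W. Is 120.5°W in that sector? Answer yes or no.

Yes

Band width going east from -154.5° to -73.8°: ((-73.8 − -154.5) mod 360) = 80.7°.
Offset of -120.5° east of the west edge: ((-120.5 − -154.5) mod 360) = 34.0°.
34.0° ≤ 80.7° ⇒ inside.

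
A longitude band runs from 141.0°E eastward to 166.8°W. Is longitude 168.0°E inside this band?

Yes

Band width going east from +141.0° to -166.8°: ((-166.8 − 141.0) mod 360) = 52.2°.
Offset of +168.0° east of the west edge: ((168.0 − 141.0) mod 360) = 27.0°.
27.0° ≤ 52.2° ⇒ inside.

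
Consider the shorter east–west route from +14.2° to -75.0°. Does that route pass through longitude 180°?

No

Signed shortest Δλ = ((-75.0 − 14.2 + 180) mod 360) − 180 = -89.2°.
Going west by 89.2° from +14.2° reaches -75.0° without touching 180°.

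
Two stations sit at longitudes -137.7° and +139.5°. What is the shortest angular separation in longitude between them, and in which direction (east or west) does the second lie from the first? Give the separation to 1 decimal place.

82.8° west

Raw difference: 139.5 − -137.7 = 277.2°.
Normalise into (−180°, 180°]: 277.2° − 360° = -82.8°.
Negative ⇒ the second point lies to the west; separation 82.8°.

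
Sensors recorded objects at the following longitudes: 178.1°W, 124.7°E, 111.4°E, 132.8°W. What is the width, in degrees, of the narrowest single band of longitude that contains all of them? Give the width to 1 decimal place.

Sort the longitudes: -178.1°, -132.8°, +111.4°, +124.7°.
Eastward gaps between consecutive values (wrapping around): 45.3°, 244.2°, 13.3°, 57.2°.
Largest gap = 244.2° ⇒ minimal covering band is its complement: 360° − 244.2° = 115.8°.
Band runs from +111.4° eastward to -132.8°, crossing the antimeridian.

115.8°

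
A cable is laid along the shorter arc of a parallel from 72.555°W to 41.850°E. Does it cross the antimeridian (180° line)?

No

Signed shortest Δλ = ((41.850 − -72.555 + 180) mod 360) − 180 = 114.405°.
Going east by 114.405° from -72.555° reaches +41.850° without touching 180°.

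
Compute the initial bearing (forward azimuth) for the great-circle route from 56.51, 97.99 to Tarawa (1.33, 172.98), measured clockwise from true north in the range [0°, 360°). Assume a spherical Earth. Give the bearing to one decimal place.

101.9°

Δλ = 172.98 − 97.99 = 74.99°.
θ = atan2( sin Δλ · cos φ₂ , cos φ₁ · sin φ₂ − sin φ₁ · cos φ₂ · cos Δλ )
  = atan2(0.96562, -0.20313) = 101.879° → normalised to [0°, 360°): 101.879°.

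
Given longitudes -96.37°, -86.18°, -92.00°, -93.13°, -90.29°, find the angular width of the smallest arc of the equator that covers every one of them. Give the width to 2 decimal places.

10.19°

Sort the longitudes: -96.37°, -93.13°, -92.00°, -90.29°, -86.18°.
Eastward gaps between consecutive values (wrapping around): 3.24°, 1.13°, 1.71°, 4.11°, 349.81°.
Largest gap = 349.81° ⇒ minimal covering band is its complement: 360° − 349.81° = 10.19°.
Band runs from -96.37° eastward to -86.18°.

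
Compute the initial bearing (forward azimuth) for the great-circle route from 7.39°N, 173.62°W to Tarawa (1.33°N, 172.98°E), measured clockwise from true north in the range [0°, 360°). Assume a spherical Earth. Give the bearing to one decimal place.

Δλ = 172.98 − -173.62 = 346.60°; wrapped into (−180°, 180°]: -13.40°.
θ = atan2( sin Δλ · cos φ₂ , cos φ₁ · sin φ₂ − sin φ₁ · cos φ₂ · cos Δλ )
  = atan2(-0.23169, -0.10207) = -113.776° → normalised to [0°, 360°): 246.224°.

246.2°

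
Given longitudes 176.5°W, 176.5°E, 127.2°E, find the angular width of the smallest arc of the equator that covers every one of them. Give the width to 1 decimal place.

56.3°

Sort the longitudes: -176.5°, +127.2°, +176.5°.
Eastward gaps between consecutive values (wrapping around): 303.7°, 49.3°, 7.0°.
Largest gap = 303.7° ⇒ minimal covering band is its complement: 360° − 303.7° = 56.3°.
Band runs from +127.2° eastward to -176.5°, crossing the antimeridian.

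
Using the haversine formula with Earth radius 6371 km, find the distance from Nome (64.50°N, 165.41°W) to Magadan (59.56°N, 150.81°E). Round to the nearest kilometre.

Δλ = 150.81 − -165.41 = 316.22°; wrapped into (−180°, 180°]: -43.78°.
Δφ = 59.56 − 64.50 = -4.94°.
a = sin²(Δφ/2) + cos φ₁ · cos φ₂ · sin²(Δλ/2) = 0.032175.
c = 2·atan2(√a, √(1−a)) = 0.36070 rad → d = 6371·c ≈ 2298.01 km.

2298 km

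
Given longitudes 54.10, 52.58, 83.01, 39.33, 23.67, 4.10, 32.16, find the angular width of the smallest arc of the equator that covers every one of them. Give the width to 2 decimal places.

Sort the longitudes: +4.10°, +23.67°, +32.16°, +39.33°, +52.58°, +54.10°, +83.01°.
Eastward gaps between consecutive values (wrapping around): 19.57°, 8.49°, 7.17°, 13.25°, 1.52°, 28.91°, 281.09°.
Largest gap = 281.09° ⇒ minimal covering band is its complement: 360° − 281.09° = 78.91°.
Band runs from +4.10° eastward to +83.01°.

78.91°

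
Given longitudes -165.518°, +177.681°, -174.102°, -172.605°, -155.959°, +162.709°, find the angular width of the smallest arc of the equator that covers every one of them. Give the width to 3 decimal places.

41.332°

Sort the longitudes: -174.102°, -172.605°, -165.518°, -155.959°, +162.709°, +177.681°.
Eastward gaps between consecutive values (wrapping around): 1.497°, 7.087°, 9.559°, 318.668°, 14.972°, 8.217°.
Largest gap = 318.668° ⇒ minimal covering band is its complement: 360° − 318.668° = 41.332°.
Band runs from +162.709° eastward to -155.959°, crossing the antimeridian.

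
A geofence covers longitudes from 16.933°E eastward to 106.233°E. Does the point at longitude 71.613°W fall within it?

No

Band width going east from +16.933° to +106.233°: ((106.233 − 16.933) mod 360) = 89.300°.
Offset of -71.613° east of the west edge: ((-71.613 − 16.933) mod 360) = 271.454°.
271.454° > 89.300° ⇒ outside.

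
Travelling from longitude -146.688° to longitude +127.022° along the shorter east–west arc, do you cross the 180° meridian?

Naïve |127.022 − -146.688| = 273.71° > 180°, so the shorter arc goes the other way round — across 180°.
Signed shortest Δλ = ((127.022 − -146.688 + 180) mod 360) − 180 = -86.29°.
Going west by 86.29° from -146.688° passes through 180° before reaching +127.022°.

Yes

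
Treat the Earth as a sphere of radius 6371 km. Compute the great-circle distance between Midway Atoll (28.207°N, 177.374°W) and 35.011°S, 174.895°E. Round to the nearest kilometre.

7076 km

Δλ = 174.895 − -177.374 = 352.269°; wrapped into (−180°, 180°]: -7.731°.
Δφ = -35.011 − 28.207 = -63.218°.
a = sin²(Δφ/2) + cos φ₁ · cos φ₂ · sin²(Δλ/2) = 0.277982.
c = 2·atan2(√a, √(1−a)) = 1.11070 rad → d = 6371·c ≈ 7076.25 km.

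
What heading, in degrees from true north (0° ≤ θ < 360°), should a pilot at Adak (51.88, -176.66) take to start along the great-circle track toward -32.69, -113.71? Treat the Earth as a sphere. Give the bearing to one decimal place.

130.2°

Δλ = -113.71 − -176.66 = 62.95°.
θ = atan2( sin Δλ · cos φ₂ , cos φ₁ · sin φ₂ − sin φ₁ · cos φ₂ · cos Δλ )
  = atan2(0.74954, -0.63451) = 130.249° → normalised to [0°, 360°): 130.249°.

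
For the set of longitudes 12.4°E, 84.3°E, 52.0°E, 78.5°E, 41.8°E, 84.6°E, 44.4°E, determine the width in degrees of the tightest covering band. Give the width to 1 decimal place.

72.2°

Sort the longitudes: +12.4°, +41.8°, +44.4°, +52.0°, +78.5°, +84.3°, +84.6°.
Eastward gaps between consecutive values (wrapping around): 29.4°, 2.6°, 7.6°, 26.5°, 5.8°, 0.3°, 287.8°.
Largest gap = 287.8° ⇒ minimal covering band is its complement: 360° − 287.8° = 72.2°.
Band runs from +12.4° eastward to +84.6°.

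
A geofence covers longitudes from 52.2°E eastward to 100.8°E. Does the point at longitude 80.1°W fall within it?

No

Band width going east from +52.2° to +100.8°: ((100.8 − 52.2) mod 360) = 48.6°.
Offset of -80.1° east of the west edge: ((-80.1 − 52.2) mod 360) = 227.7°.
227.7° > 48.6° ⇒ outside.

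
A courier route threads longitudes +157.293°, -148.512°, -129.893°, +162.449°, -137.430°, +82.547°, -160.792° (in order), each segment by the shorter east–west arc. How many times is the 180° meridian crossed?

5

Leg 1: +157.293° → -148.512°, shortest Δλ = 54.195° (east) — crosses 180°.
Leg 2: -148.512° → -129.893°, shortest Δλ = 18.619° (east) — does not cross 180°.
Leg 3: -129.893° → +162.449°, shortest Δλ = -67.658° (west) — crosses 180°.
Leg 4: +162.449° → -137.430°, shortest Δλ = 60.121° (east) — crosses 180°.
Leg 5: -137.430° → +82.547°, shortest Δλ = -140.023° (west) — crosses 180°.
Leg 6: +82.547° → -160.792°, shortest Δλ = 116.661° (east) — crosses 180°.
Total crossings: 5.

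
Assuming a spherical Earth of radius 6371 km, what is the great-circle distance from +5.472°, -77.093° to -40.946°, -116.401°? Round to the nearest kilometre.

6529 km

Δλ = -116.401 − -77.093 = -39.308°.
Δφ = -40.946 − 5.472 = -46.418°.
a = sin²(Δφ/2) + cos φ₁ · cos φ₂ · sin²(Δλ/2) = 0.240360.
c = 2·atan2(√a, √(1−a)) = 1.02479 rad → d = 6371·c ≈ 6528.93 km.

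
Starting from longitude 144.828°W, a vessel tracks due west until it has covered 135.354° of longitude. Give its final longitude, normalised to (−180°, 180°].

Start at -144.828°; shift −135.354° → -280.182°.
-280.182° lies outside (−180°, 180°]; add 360° → +79.818°.

79.818°E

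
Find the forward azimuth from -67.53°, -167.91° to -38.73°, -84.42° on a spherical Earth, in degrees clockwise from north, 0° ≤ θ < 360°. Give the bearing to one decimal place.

101.5°

Δλ = -84.42 − -167.91 = 83.49°.
θ = atan2( sin Δλ · cos φ₂ , cos φ₁ · sin φ₂ − sin φ₁ · cos φ₂ · cos Δλ )
  = atan2(0.77507, -0.15739) = 101.479° → normalised to [0°, 360°): 101.479°.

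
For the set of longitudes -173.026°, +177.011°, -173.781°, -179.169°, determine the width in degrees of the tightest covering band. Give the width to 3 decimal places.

Sort the longitudes: -179.169°, -173.781°, -173.026°, +177.011°.
Eastward gaps between consecutive values (wrapping around): 5.388°, 0.755°, 350.037°, 3.820°.
Largest gap = 350.037° ⇒ minimal covering band is its complement: 360° − 350.037° = 9.963°.
Band runs from +177.011° eastward to -173.026°, crossing the antimeridian.

9.963°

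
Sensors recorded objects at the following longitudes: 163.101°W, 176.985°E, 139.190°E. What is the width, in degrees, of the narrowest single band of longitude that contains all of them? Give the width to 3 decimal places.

57.709°

Sort the longitudes: -163.101°, +139.190°, +176.985°.
Eastward gaps between consecutive values (wrapping around): 302.291°, 37.795°, 19.914°.
Largest gap = 302.291° ⇒ minimal covering band is its complement: 360° − 302.291° = 57.709°.
Band runs from +139.190° eastward to -163.101°, crossing the antimeridian.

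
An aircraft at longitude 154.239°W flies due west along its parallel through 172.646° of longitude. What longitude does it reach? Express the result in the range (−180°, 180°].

Start at -154.239°; shift −172.646° → -326.885°.
-326.885° lies outside (−180°, 180°]; add 360° → +33.115°.

33.115°E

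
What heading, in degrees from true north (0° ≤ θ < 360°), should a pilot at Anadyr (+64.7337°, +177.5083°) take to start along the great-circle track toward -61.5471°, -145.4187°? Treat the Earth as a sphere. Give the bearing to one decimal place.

158.2°

Δλ = -145.4187 − 177.5083 = -322.9270°; wrapped into (−180°, 180°]: 37.0730°.
θ = atan2( sin Δλ · cos φ₂ , cos φ₁ · sin φ₂ − sin φ₁ · cos φ₂ · cos Δλ )
  = atan2(0.28721, -0.71904) = 158.226° → normalised to [0°, 360°): 158.226°.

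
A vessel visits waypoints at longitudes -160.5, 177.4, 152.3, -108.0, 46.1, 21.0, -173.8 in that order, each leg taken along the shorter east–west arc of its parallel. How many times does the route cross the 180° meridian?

3

Leg 1: -160.5° → +177.4°, shortest Δλ = -22.1° (west) — crosses 180°.
Leg 2: +177.4° → +152.3°, shortest Δλ = -25.1° (west) — does not cross 180°.
Leg 3: +152.3° → -108.0°, shortest Δλ = 99.7° (east) — crosses 180°.
Leg 4: -108.0° → +46.1°, shortest Δλ = 154.1° (east) — does not cross 180°.
Leg 5: +46.1° → +21.0°, shortest Δλ = -25.1° (west) — does not cross 180°.
Leg 6: +21.0° → -173.8°, shortest Δλ = 165.2° (east) — crosses 180°.
Total crossings: 3.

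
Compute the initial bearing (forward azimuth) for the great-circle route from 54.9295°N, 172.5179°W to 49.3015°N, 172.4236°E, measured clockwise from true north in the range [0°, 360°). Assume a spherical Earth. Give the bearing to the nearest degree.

Δλ = 172.4236 − -172.5179 = 344.9415°; wrapped into (−180°, 180°]: -15.0585°.
θ = atan2( sin Δλ · cos φ₂ , cos φ₁ · sin φ₂ − sin φ₁ · cos φ₂ · cos Δλ )
  = atan2(-0.16941, -0.07974) = -115.206° → normalised to [0°, 360°): 244.794°.

245°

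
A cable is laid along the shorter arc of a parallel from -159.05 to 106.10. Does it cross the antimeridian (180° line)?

Naïve |106.10 − -159.05| = 265.15° > 180°, so the shorter arc goes the other way round — across 180°.
Signed shortest Δλ = ((106.10 − -159.05 + 180) mod 360) − 180 = -94.85°.
Going west by 94.85° from -159.05° passes through 180° before reaching +106.10°.

Yes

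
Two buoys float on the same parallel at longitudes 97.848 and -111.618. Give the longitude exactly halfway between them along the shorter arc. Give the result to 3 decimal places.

Signed shortest Δλ from +97.848° to -111.618° is +150.534°.
Midpoint longitude = +97.848° + (+150.534°)/2 = +97.848° + 75.267° = +173.115°.
(The naïve average (+97.848 + -111.618)/2 = -6.885° is on the wrong side of the globe.)

+173.115°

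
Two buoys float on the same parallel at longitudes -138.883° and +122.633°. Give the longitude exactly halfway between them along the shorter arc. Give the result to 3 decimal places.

Signed shortest Δλ from -138.883° to +122.633° is -98.484°.
Midpoint longitude = -138.883° + (-98.484°)/2 = -138.883° − 49.242° = -188.125°.
Normalise into (−180°, 180°]: +171.875°.
(The naïve average (-138.883 + +122.633)/2 = -8.125° is on the wrong side of the globe.)

+171.875°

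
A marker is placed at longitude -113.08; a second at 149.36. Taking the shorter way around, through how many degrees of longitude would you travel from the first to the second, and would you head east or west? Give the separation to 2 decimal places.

97.56° west

Raw difference: 149.36 − -113.08 = 262.44°.
Normalise into (−180°, 180°]: 262.44° − 360° = -97.56°.
Negative ⇒ the second point lies to the west; separation 97.56°.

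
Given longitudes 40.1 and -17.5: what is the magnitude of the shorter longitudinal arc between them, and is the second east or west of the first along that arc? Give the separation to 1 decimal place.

57.6° west

Raw difference: -17.5 − 40.1 = -57.6°.
Normalise into (−180°, 180°]: -57.6° stays -57.6°.
Negative ⇒ the second point lies to the west; separation 57.6°.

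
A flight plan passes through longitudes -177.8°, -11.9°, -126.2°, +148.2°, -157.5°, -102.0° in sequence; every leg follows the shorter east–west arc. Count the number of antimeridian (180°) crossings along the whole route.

Leg 1: -177.8° → -11.9°, shortest Δλ = 165.9° (east) — does not cross 180°.
Leg 2: -11.9° → -126.2°, shortest Δλ = -114.3° (west) — does not cross 180°.
Leg 3: -126.2° → +148.2°, shortest Δλ = -85.6° (west) — crosses 180°.
Leg 4: +148.2° → -157.5°, shortest Δλ = 54.3° (east) — crosses 180°.
Leg 5: -157.5° → -102.0°, shortest Δλ = 55.5° (east) — does not cross 180°.
Total crossings: 2.

2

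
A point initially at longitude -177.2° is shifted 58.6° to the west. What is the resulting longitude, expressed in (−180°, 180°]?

+124.2°

Start at -177.2°; shift −58.6° → -235.8°.
-235.8° lies outside (−180°, 180°]; add 360° → +124.2°.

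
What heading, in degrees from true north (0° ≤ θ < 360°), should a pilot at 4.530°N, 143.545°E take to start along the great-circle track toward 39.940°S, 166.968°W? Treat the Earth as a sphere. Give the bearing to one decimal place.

139.4°

Δλ = -166.968 − 143.545 = -310.513°; wrapped into (−180°, 180°]: 49.487°.
θ = atan2( sin Δλ · cos φ₂ , cos φ₁ · sin φ₂ − sin φ₁ · cos φ₂ · cos Δλ )
  = atan2(0.58290, -0.67932) = 139.368° → normalised to [0°, 360°): 139.368°.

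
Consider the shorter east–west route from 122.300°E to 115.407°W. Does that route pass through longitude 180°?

Naïve |-115.407 − 122.300| = 237.707° > 180°, so the shorter arc goes the other way round — across 180°.
Signed shortest Δλ = ((-115.407 − 122.300 + 180) mod 360) − 180 = 122.293°.
Going east by 122.293° from +122.300° passes through 180° before reaching -115.407°.

Yes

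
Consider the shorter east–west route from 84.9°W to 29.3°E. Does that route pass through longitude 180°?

No

Signed shortest Δλ = ((29.3 − -84.9 + 180) mod 360) − 180 = 114.2°.
Going east by 114.2° from -84.9° reaches +29.3° without touching 180°.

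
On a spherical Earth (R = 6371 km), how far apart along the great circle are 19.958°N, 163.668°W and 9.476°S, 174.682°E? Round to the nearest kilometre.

4041 km

Δλ = 174.682 − -163.668 = 338.350°; wrapped into (−180°, 180°]: -21.650°.
Δφ = -9.476 − 19.958 = -29.434°.
a = sin²(Δφ/2) + cos φ₁ · cos φ₂ · sin²(Δλ/2) = 0.097241.
c = 2·atan2(√a, √(1−a)) = 0.63425 rad → d = 6371·c ≈ 4040.78 km.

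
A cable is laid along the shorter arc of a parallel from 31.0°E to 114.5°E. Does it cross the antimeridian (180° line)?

No

Signed shortest Δλ = ((114.5 − 31.0 + 180) mod 360) − 180 = 83.5°.
Going east by 83.5° from +31.0° reaches +114.5° without touching 180°.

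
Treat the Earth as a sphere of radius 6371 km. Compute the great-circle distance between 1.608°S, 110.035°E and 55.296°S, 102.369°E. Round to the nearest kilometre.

6010 km

Δλ = 102.369 − 110.035 = -7.666°.
Δφ = -55.296 − -1.608 = -53.688°.
a = sin²(Δφ/2) + cos φ₁ · cos φ₂ · sin²(Δλ/2) = 0.206452.
c = 2·atan2(√a, √(1−a)) = 0.94333 rad → d = 6371·c ≈ 6009.96 km.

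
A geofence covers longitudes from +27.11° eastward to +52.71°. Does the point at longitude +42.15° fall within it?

Yes

Band width going east from +27.11° to +52.71°: ((52.71 − 27.11) mod 360) = 25.60°.
Offset of +42.15° east of the west edge: ((42.15 − 27.11) mod 360) = 15.04°.
15.04° ≤ 25.60° ⇒ inside.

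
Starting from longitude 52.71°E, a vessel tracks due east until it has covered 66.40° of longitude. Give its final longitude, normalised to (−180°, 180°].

Start at +52.71°; shift +66.40° → +119.11°.
+119.11° already lies in (−180°, 180°].

119.11°E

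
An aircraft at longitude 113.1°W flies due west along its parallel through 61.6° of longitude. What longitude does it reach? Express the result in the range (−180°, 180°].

Start at -113.1°; shift −61.6° → -174.7°.
-174.7° already lies in (−180°, 180°].

174.7°W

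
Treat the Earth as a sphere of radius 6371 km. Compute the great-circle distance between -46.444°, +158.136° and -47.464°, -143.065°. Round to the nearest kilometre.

4355 km

Δλ = -143.065 − 158.136 = -301.201°; wrapped into (−180°, 180°]: 58.799°.
Δφ = -47.464 − -46.444 = -1.020°.
a = sin²(Δφ/2) + cos φ₁ · cos φ₂ · sin²(Δλ/2) = 0.112338.
c = 2·atan2(√a, √(1−a)) = 0.68357 rad → d = 6371·c ≈ 4355.01 km.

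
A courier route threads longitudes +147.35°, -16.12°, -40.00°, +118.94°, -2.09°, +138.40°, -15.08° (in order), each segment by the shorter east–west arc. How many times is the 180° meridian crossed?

Leg 1: +147.35° → -16.12°, shortest Δλ = -163.47° (west) — does not cross 180°.
Leg 2: -16.12° → -40.00°, shortest Δλ = -23.88° (west) — does not cross 180°.
Leg 3: -40.00° → +118.94°, shortest Δλ = 158.94° (east) — does not cross 180°.
Leg 4: +118.94° → -2.09°, shortest Δλ = -121.03° (west) — does not cross 180°.
Leg 5: -2.09° → +138.40°, shortest Δλ = 140.49° (east) — does not cross 180°.
Leg 6: +138.40° → -15.08°, shortest Δλ = -153.48° (west) — does not cross 180°.
Total crossings: 0.

0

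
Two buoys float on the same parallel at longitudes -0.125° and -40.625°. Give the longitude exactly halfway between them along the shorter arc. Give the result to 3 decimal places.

Signed shortest Δλ from -0.125° to -40.625° is -40.500°.
Midpoint longitude = -0.125° + (-40.500°)/2 = -0.125° − 20.250° = -20.375°.

-20.375°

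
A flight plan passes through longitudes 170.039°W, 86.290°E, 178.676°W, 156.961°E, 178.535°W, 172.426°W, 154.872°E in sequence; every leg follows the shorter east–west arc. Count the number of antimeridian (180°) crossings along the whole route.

Leg 1: -170.039° → +86.290°, shortest Δλ = -103.671° (west) — crosses 180°.
Leg 2: +86.290° → -178.676°, shortest Δλ = 95.034° (east) — crosses 180°.
Leg 3: -178.676° → +156.961°, shortest Δλ = -24.363° (west) — crosses 180°.
Leg 4: +156.961° → -178.535°, shortest Δλ = 24.504° (east) — crosses 180°.
Leg 5: -178.535° → -172.426°, shortest Δλ = 6.109° (east) — does not cross 180°.
Leg 6: -172.426° → +154.872°, shortest Δλ = -32.702° (west) — crosses 180°.
Total crossings: 5.

5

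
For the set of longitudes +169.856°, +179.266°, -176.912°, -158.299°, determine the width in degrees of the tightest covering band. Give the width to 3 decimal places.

31.845°

Sort the longitudes: -176.912°, -158.299°, +169.856°, +179.266°.
Eastward gaps between consecutive values (wrapping around): 18.613°, 328.155°, 9.410°, 3.822°.
Largest gap = 328.155° ⇒ minimal covering band is its complement: 360° − 328.155° = 31.845°.
Band runs from +169.856° eastward to -158.299°, crossing the antimeridian.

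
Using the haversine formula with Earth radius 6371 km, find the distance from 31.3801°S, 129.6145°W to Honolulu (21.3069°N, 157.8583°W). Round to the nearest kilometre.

Δλ = -157.8583 − -129.6145 = -28.2438°.
Δφ = 21.3069 − -31.3801 = 52.6870°.
a = sin²(Δφ/2) + cos φ₁ · cos φ₂ · sin²(Δλ/2) = 0.244264.
c = 2·atan2(√a, √(1−a)) = 1.03390 rad → d = 6371·c ≈ 6586.97 km.

6587 km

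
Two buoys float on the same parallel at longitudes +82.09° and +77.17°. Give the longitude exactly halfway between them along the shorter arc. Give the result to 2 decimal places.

Signed shortest Δλ from +82.09° to +77.17° is -4.92°.
Midpoint longitude = +82.09° + (-4.92°)/2 = +82.09° − 2.46° = +79.63°.

+79.63°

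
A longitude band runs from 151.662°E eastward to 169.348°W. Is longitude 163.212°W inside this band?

No

Band width going east from +151.662° to -169.348°: ((-169.348 − 151.662) mod 360) = 38.990°.
Offset of -163.212° east of the west edge: ((-163.212 − 151.662) mod 360) = 45.126°.
45.126° > 38.990° ⇒ outside.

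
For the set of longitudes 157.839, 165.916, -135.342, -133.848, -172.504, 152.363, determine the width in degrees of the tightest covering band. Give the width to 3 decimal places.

73.789°

Sort the longitudes: -172.504°, -135.342°, -133.848°, +152.363°, +157.839°, +165.916°.
Eastward gaps between consecutive values (wrapping around): 37.162°, 1.494°, 286.211°, 5.476°, 8.077°, 21.580°.
Largest gap = 286.211° ⇒ minimal covering band is its complement: 360° − 286.211° = 73.789°.
Band runs from +152.363° eastward to -133.848°, crossing the antimeridian.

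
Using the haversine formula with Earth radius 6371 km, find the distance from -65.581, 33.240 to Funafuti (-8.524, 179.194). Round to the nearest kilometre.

Δλ = 179.194 − 33.240 = 145.954°.
Δφ = -8.524 − -65.581 = 57.057°.
a = sin²(Δφ/2) + cos φ₁ · cos φ₂ · sin²(Δλ/2) = 0.601898.
c = 2·atan2(√a, √(1−a)) = 1.77603 rad → d = 6371·c ≈ 11315.08 km.

11315 km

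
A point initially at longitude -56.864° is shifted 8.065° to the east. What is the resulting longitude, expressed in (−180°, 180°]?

Start at -56.864°; shift +8.065° → -48.799°.
-48.799° already lies in (−180°, 180°].

-48.799°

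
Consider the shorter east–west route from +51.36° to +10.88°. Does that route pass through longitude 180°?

No

Signed shortest Δλ = ((10.88 − 51.36 + 180) mod 360) − 180 = -40.48°.
Going west by 40.48° from +51.36° reaches +10.88° without touching 180°.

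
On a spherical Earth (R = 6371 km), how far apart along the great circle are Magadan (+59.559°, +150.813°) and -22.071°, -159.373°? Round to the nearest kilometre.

10141 km

Δλ = -159.373 − 150.813 = -310.186°; wrapped into (−180°, 180°]: 49.814°.
Δφ = -22.071 − 59.559 = -81.630°.
a = sin²(Δφ/2) + cos φ₁ · cos φ₂ · sin²(Δλ/2) = 0.510494.
c = 2·atan2(√a, √(1−a)) = 1.59179 rad → d = 6371·c ≈ 10141.27 km.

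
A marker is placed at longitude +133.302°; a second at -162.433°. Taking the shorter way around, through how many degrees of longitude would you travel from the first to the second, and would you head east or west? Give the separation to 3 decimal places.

64.265° east

Raw difference: -162.433 − 133.302 = -295.735°.
Normalise into (−180°, 180°]: -295.735° + 360° = 64.265°.
Positive ⇒ the second point lies to the east; separation 64.265°.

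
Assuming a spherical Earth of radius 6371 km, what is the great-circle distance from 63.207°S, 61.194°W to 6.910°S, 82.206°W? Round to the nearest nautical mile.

Δλ = -82.206 − -61.194 = -21.012°.
Δφ = -6.910 − -63.207 = 56.297°.
a = sin²(Δφ/2) + cos φ₁ · cos φ₂ · sin²(Δλ/2) = 0.237434.
c = 2·atan2(√a, √(1−a)) = 1.01793 rad → d = 6371·c ≈ 6485.21 km ≈ 3501.73 nmi.

3502 nmi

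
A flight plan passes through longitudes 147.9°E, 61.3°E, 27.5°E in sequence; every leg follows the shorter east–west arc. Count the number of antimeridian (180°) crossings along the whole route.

0

Leg 1: +147.9° → +61.3°, shortest Δλ = -86.6° (west) — does not cross 180°.
Leg 2: +61.3° → +27.5°, shortest Δλ = -33.8° (west) — does not cross 180°.
Total crossings: 0.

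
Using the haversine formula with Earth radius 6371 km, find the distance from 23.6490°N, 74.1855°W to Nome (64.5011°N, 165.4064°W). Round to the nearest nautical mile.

Δλ = -165.4064 − -74.1855 = -91.2209°.
Δφ = 64.5011 − 23.6490 = 40.8521°.
a = sin²(Δφ/2) + cos φ₁ · cos φ₂ · sin²(Δλ/2) = 0.323171.
c = 2·atan2(√a, √(1−a)) = 1.20932 rad → d = 6371·c ≈ 7704.57 km ≈ 4160.13 nmi.

4160 nmi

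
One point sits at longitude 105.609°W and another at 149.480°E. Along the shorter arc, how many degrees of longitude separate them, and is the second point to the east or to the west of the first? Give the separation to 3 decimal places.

104.911° west

Raw difference: 149.480 − -105.609 = 255.089°.
Normalise into (−180°, 180°]: 255.089° − 360° = -104.911°.
Negative ⇒ the second point lies to the west; separation 104.911°.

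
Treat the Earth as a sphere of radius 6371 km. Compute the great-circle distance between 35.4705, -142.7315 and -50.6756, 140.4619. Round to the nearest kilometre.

Δλ = 140.4619 − -142.7315 = 283.1934°; wrapped into (−180°, 180°]: -76.8066°.
Δφ = -50.6756 − 35.4705 = -86.1461°.
a = sin²(Δφ/2) + cos φ₁ · cos φ₂ · sin²(Δλ/2) = 0.665548.
c = 2·atan2(√a, √(1−a)) = 1.90826 rad → d = 6371·c ≈ 12157.53 km.

12158 km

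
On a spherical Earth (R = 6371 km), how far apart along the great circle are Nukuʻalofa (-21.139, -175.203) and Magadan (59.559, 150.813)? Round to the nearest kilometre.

9491 km

Δλ = 150.813 − -175.203 = 326.016°; wrapped into (−180°, 180°]: -33.984°.
Δφ = 59.559 − -21.139 = 80.698°.
a = sin²(Δφ/2) + cos φ₁ · cos φ₂ · sin²(Δλ/2) = 0.459539.
c = 2·atan2(√a, √(1−a)) = 1.48979 rad → d = 6371·c ≈ 9491.42 km.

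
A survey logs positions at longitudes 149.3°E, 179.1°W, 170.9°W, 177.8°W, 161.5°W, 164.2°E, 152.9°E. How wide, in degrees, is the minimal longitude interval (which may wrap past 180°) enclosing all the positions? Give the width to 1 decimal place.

49.2°

Sort the longitudes: -179.1°, -177.8°, -170.9°, -161.5°, +149.3°, +152.9°, +164.2°.
Eastward gaps between consecutive values (wrapping around): 1.3°, 6.9°, 9.4°, 310.8°, 3.6°, 11.3°, 16.7°.
Largest gap = 310.8° ⇒ minimal covering band is its complement: 360° − 310.8° = 49.2°.
Band runs from +149.3° eastward to -161.5°, crossing the antimeridian.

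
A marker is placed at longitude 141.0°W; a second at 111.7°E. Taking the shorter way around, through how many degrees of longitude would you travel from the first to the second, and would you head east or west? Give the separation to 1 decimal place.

Raw difference: 111.7 − -141.0 = 252.7°.
Normalise into (−180°, 180°]: 252.7° − 360° = -107.3°.
Negative ⇒ the second point lies to the west; separation 107.3°.

107.3° west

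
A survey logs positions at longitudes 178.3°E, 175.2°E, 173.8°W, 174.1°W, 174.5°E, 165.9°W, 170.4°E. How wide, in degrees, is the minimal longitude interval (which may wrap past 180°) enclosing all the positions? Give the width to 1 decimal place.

Sort the longitudes: -174.1°, -173.8°, -165.9°, +170.4°, +174.5°, +175.2°, +178.3°.
Eastward gaps between consecutive values (wrapping around): 0.3°, 7.9°, 336.3°, 4.1°, 0.7°, 3.1°, 7.6°.
Largest gap = 336.3° ⇒ minimal covering band is its complement: 360° − 336.3° = 23.7°.
Band runs from +170.4° eastward to -165.9°, crossing the antimeridian.

23.7°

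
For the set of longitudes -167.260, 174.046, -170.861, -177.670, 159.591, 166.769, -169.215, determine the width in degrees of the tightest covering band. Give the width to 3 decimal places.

33.149°

Sort the longitudes: -177.670°, -170.861°, -169.215°, -167.260°, +159.591°, +166.769°, +174.046°.
Eastward gaps between consecutive values (wrapping around): 6.809°, 1.646°, 1.955°, 326.851°, 7.178°, 7.277°, 8.284°.
Largest gap = 326.851° ⇒ minimal covering band is its complement: 360° − 326.851° = 33.149°.
Band runs from +159.591° eastward to -167.260°, crossing the antimeridian.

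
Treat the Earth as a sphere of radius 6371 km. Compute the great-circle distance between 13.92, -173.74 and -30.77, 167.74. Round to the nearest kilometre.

Δλ = 167.74 − -173.74 = 341.48°; wrapped into (−180°, 180°]: -18.52°.
Δφ = -30.77 − 13.92 = -44.69°.
a = sin²(Δφ/2) + cos φ₁ · cos φ₂ · sin²(Δλ/2) = 0.166134.
c = 2·atan2(√a, √(1−a)) = 0.83964 rad → d = 6371·c ≈ 5349.34 km.

5349 km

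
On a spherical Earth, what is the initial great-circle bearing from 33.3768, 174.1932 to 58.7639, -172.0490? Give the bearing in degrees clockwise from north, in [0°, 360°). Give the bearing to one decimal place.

15.8°

Δλ = -172.0490 − 174.1932 = -346.2422°; wrapped into (−180°, 180°]: 13.7578°.
θ = atan2( sin Δλ · cos φ₂ , cos φ₁ · sin φ₂ − sin φ₁ · cos φ₂ · cos Δλ )
  = atan2(0.12332, 0.43692) = 15.762° → normalised to [0°, 360°): 15.762°.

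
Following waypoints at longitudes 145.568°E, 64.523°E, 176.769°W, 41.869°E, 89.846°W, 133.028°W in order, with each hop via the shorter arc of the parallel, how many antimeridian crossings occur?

2

Leg 1: +145.568° → +64.523°, shortest Δλ = -81.045° (west) — does not cross 180°.
Leg 2: +64.523° → -176.769°, shortest Δλ = 118.708° (east) — crosses 180°.
Leg 3: -176.769° → +41.869°, shortest Δλ = -141.362° (west) — crosses 180°.
Leg 4: +41.869° → -89.846°, shortest Δλ = -131.715° (west) — does not cross 180°.
Leg 5: -89.846° → -133.028°, shortest Δλ = -43.182° (west) — does not cross 180°.
Total crossings: 2.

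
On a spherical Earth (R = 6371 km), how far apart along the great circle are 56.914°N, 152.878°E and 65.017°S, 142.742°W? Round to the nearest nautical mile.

Δλ = -142.742 − 152.878 = -295.620°; wrapped into (−180°, 180°]: 64.380°.
Δφ = -65.017 − 56.914 = -121.931°.
a = sin²(Δφ/2) + cos φ₁ · cos φ₂ · sin²(Δλ/2) = 0.829881.
c = 2·atan2(√a, √(1−a)) = 2.29130 rad → d = 6371·c ≈ 14597.87 km ≈ 7882.22 nmi.

7882 nmi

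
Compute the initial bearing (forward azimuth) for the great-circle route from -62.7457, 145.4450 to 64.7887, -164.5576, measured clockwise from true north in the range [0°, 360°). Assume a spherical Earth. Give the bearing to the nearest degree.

Δλ = -164.5576 − 145.4450 = -310.0026°; wrapped into (−180°, 180°]: 49.9974°.
θ = atan2( sin Δλ · cos φ₂ , cos φ₁ · sin φ₂ − sin φ₁ · cos φ₂ · cos Δλ )
  = atan2(0.32629, 0.65774) = 26.385° → normalised to [0°, 360°): 26.385°.

26°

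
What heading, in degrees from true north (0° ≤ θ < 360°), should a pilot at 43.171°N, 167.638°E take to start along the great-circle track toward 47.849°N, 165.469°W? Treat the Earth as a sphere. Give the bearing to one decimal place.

66.6°

Δλ = -165.469 − 167.638 = -333.107°; wrapped into (−180°, 180°]: 26.893°.
θ = atan2( sin Δλ · cos φ₂ , cos φ₁ · sin φ₂ − sin φ₁ · cos φ₂ · cos Δλ )
  = atan2(0.30355, 0.13121) = 66.623° → normalised to [0°, 360°): 66.623°.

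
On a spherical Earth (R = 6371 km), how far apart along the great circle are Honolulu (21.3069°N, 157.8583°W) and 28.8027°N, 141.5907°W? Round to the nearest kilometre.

Δλ = -141.5907 − -157.8583 = 16.2676°.
Δφ = 28.8027 − 21.3069 = 7.4958°.
a = sin²(Δφ/2) + cos φ₁ · cos φ₂ · sin²(Δλ/2) = 0.020615.
c = 2·atan2(√a, √(1−a)) = 0.28816 rad → d = 6371·c ≈ 1835.84 km.

1836 km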